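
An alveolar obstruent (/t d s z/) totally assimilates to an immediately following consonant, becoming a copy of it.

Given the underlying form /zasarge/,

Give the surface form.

[zasarge]

no segment meets the rule's conditions; no change.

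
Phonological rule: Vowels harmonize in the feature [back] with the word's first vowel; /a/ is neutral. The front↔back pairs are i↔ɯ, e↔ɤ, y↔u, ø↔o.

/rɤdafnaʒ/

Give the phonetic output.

[rɤdafnaʒ]

no segment meets the rule's conditions; no change.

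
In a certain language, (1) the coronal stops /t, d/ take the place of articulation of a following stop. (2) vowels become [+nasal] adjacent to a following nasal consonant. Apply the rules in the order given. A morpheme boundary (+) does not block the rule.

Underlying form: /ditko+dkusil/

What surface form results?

Rule 1: /t/ before /k/ (velar) → [k]
Rule 1: /d/ before /k/ (velar) → [g]
After rule 1: dikko+gkusil
Rule 2: no segment meets the rule's conditions; no change.

[dikko+gkusil]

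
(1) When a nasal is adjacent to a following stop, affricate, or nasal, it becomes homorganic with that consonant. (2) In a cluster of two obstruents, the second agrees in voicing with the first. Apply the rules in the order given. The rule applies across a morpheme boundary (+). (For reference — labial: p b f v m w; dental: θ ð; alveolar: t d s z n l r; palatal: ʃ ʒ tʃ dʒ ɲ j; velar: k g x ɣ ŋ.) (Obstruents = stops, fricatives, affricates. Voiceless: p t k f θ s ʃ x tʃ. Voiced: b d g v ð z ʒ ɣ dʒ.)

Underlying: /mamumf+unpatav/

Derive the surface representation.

[mamumf+umpatav]

Rule 1: /n/ before /p/ (labial) → [m]
After rule 1: mamumf+umpatav
Rule 2: no segment meets the rule's conditions; no change.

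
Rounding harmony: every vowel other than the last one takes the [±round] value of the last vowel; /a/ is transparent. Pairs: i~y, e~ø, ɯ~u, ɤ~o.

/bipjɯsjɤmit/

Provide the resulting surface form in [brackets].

no segment meets the rule's conditions; no change.

[bipjɯsjɤmit]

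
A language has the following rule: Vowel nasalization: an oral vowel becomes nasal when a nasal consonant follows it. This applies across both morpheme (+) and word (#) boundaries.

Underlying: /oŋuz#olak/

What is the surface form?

[õŋuz#olak]

/o/ before nasal /ŋ/ → [õ]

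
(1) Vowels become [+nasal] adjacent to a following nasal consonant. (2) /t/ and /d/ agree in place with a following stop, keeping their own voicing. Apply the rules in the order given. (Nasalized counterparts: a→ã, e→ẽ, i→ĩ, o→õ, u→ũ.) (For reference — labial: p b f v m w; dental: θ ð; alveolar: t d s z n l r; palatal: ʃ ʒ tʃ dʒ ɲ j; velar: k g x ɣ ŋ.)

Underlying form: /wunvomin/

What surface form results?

Rule 1: /u/ before nasal /n/ → [ũ]
Rule 1: /o/ before nasal /m/ → [õ]
Rule 1: /i/ before nasal /n/ → [ĩ]
After rule 1: wũnvõmĩn
Rule 2: no segment meets the rule's conditions; no change.

[wũnvõmĩn]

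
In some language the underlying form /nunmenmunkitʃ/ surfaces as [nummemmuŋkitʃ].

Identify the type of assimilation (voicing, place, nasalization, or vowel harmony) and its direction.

/n/→[m] /n/→[m] /n/→[ŋ].
Each target copies a feature from the following segment, so the direction is regressive.

place assimilation, regressive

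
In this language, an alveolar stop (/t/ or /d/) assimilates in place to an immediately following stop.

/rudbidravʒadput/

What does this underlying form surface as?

/d/ before /b/ (labial) → [b]
/d/ before /p/ (labial) → [b]

[rubbidravʒabput]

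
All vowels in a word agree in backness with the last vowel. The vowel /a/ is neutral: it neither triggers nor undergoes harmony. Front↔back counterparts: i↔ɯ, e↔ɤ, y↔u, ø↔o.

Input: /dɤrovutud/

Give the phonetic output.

no segment meets the rule's conditions; no change.

[dɤrovutud]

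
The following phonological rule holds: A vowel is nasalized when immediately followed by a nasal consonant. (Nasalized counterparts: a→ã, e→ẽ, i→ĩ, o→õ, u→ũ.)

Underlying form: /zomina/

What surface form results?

/o/ before nasal /m/ → [õ]
/i/ before nasal /n/ → [ĩ]

[zõmĩna]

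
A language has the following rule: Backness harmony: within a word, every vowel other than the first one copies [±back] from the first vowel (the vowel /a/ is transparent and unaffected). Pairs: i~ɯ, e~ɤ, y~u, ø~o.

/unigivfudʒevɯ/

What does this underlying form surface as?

[unɯgɯvfudʒɤvɯ]

/i/ harmonizes with /u/ ([+back]) → [ɯ]
/i/ harmonizes with /u/ ([+back]) → [ɯ]
/e/ harmonizes with /u/ ([+back]) → [ɤ]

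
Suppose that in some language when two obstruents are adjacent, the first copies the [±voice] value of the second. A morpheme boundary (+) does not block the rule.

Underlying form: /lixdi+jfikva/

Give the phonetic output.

/x/ before /d/ (voiced) → [ɣ]
/k/ before /v/ (voiced) → [g]

[liɣdi+jfigva]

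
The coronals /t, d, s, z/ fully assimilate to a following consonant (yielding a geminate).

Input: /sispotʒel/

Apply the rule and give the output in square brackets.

[sippoʒʒel]

/s/ before /p/ → [p] (total assimilation)
/t/ before /ʒ/ → [ʒ] (total assimilation)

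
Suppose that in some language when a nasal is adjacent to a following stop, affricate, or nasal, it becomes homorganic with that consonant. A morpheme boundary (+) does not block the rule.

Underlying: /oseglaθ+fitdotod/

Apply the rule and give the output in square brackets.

[oseglaθ+fitdotod]

no segment meets the rule's conditions; no change.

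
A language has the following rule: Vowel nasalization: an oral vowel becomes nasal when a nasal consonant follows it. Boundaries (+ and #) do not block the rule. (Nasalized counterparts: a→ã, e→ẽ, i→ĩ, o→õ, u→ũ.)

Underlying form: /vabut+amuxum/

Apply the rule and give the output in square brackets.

/a/ before nasal /m/ → [ã]
/u/ before nasal /m/ → [ũ]

[vabut+ãmuxũm]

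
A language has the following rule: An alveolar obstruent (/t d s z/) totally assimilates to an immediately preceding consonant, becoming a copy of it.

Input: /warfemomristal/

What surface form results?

/t/ after /s/ → [s] (total assimilation)

[warfemomrissal]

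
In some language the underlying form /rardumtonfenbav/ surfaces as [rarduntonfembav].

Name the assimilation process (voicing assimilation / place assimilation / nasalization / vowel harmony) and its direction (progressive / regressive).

/m/→[n] /n/→[m].
Each target copies a feature from the following segment, so the direction is regressive.

place assimilation, regressive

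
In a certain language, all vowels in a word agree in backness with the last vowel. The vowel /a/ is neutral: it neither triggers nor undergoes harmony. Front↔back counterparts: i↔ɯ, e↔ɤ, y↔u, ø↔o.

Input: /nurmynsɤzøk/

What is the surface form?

[nyrmynsezøk]

/u/ harmonizes with /ø/ ([-back]) → [y]
/ɤ/ harmonizes with /ø/ ([-back]) → [e]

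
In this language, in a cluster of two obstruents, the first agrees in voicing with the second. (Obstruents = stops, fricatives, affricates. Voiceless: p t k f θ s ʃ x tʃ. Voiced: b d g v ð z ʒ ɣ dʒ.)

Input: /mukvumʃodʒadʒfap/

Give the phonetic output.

/k/ before /v/ (voiced) → [g]
/dʒ/ before /f/ (voiceless) → [tʃ]

[mugvumʃodʒatʃfap]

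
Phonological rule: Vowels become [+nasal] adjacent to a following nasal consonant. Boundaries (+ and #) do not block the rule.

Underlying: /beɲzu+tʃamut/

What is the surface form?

/e/ before nasal /ɲ/ → [ẽ]
/a/ before nasal /m/ → [ã]

[bẽɲzu+tʃãmut]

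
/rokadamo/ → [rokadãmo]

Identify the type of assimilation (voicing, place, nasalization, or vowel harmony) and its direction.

/a/→[ã].
Each target copies a feature from the following segment, so the direction is regressive.

nasalization, regressive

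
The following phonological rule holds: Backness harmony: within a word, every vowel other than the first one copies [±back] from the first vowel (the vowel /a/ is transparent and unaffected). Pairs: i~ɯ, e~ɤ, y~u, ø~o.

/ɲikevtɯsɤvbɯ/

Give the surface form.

/ɯ/ harmonizes with /i/ ([-back]) → [i]
/ɤ/ harmonizes with /i/ ([-back]) → [e]
/ɯ/ harmonizes with /i/ ([-back]) → [i]

[ɲikevtisevbi]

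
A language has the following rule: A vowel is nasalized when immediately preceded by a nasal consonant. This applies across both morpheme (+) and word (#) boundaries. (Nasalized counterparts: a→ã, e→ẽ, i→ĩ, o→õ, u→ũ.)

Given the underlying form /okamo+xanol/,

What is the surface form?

[okamõ+xanõl]

/o/ after nasal /m/ → [õ]
/o/ after nasal /n/ → [õ]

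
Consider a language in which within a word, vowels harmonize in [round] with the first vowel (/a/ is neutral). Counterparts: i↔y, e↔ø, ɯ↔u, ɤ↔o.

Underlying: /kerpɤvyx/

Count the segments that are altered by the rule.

/y/ harmonizes with /e/ ([-round]) → [i]
1 segment changes.

1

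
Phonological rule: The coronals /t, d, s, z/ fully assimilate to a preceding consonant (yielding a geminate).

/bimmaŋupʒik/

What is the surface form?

[bimmaŋupʒik]

no segment meets the rule's conditions; no change.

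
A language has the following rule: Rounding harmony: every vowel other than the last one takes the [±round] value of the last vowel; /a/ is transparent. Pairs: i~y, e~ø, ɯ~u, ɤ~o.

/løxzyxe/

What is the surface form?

/ø/ harmonizes with /e/ ([-round]) → [e]
/y/ harmonizes with /e/ ([-round]) → [i]

[lexzixe]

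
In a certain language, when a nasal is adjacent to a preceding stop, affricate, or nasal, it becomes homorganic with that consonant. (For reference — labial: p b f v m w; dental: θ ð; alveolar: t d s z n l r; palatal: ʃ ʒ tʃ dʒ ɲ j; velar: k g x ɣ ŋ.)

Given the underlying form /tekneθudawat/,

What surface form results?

/n/ after /k/ (velar) → [ŋ]

[tekŋeθudawat]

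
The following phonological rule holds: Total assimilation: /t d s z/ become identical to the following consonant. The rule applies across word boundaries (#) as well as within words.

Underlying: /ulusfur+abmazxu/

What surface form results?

[uluffur+abmaxxu]

/s/ before /f/ → [f] (total assimilation)
/z/ before /x/ → [x] (total assimilation)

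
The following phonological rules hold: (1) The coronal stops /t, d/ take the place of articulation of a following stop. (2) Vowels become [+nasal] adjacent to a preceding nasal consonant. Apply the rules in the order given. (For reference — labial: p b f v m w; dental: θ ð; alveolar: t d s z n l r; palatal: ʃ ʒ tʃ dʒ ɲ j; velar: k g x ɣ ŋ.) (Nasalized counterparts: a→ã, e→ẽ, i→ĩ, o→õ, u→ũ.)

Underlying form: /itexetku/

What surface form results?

Rule 1: /t/ before /k/ (velar) → [k]
After rule 1: itexekku
Rule 2: no segment meets the rule's conditions; no change.

[itexekku]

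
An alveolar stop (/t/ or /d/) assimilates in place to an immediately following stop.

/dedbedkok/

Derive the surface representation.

[debbegkok]

/d/ before /b/ (labial) → [b]
/d/ before /k/ (velar) → [g]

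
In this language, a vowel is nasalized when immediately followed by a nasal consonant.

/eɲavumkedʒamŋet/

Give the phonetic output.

[ẽɲavũmkedʒãmŋet]

/e/ before nasal /ɲ/ → [ẽ]
/u/ before nasal /m/ → [ũ]
/a/ before nasal /m/ → [ã]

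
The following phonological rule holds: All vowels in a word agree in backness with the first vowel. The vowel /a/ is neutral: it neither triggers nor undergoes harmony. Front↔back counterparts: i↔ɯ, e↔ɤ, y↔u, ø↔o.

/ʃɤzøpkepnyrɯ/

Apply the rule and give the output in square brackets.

[ʃɤzopkɤpnurɯ]

/ø/ harmonizes with /ɤ/ ([+back]) → [o]
/e/ harmonizes with /ɤ/ ([+back]) → [ɤ]
/y/ harmonizes with /ɤ/ ([+back]) → [u]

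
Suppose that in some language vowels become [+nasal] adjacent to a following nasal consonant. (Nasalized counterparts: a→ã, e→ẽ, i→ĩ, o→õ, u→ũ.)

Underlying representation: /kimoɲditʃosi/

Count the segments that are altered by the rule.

2

/i/ before nasal /m/ → [ĩ]
/o/ before nasal /ɲ/ → [õ]
2 segments change.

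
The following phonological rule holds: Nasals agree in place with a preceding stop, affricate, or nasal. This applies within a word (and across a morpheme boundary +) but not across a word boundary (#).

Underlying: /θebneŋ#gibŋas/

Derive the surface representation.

/n/ after /b/ (labial) → [m]
/ŋ/ after /b/ (labial) → [m]

[θebmeŋ#gibmas]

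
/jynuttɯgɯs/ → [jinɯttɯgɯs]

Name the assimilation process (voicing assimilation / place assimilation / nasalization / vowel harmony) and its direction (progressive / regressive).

/y/→[i] /u/→[ɯ].
Vowels agree with the last vowel, so the harmony is regressive.

vowel harmony, regressive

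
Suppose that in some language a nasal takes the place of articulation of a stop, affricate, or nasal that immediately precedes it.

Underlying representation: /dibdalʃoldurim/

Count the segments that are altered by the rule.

0

No segment meets the rule's conditions.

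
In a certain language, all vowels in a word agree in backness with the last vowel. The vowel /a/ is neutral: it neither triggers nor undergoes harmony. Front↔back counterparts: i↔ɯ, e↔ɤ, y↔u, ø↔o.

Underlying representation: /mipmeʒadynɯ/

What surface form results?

/i/ harmonizes with /ɯ/ ([+back]) → [ɯ]
/e/ harmonizes with /ɯ/ ([+back]) → [ɤ]
/y/ harmonizes with /ɯ/ ([+back]) → [u]

[mɯpmɤʒadunɯ]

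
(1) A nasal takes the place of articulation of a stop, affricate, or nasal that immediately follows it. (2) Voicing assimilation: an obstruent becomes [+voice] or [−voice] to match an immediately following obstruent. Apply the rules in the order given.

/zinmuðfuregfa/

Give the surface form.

Rule 1: /n/ before /m/ (labial) → [m]
After rule 1: zimmuðfuregfa
Rule 2: /ð/ before /f/ (voiceless) → [θ]
Rule 2: /g/ before /f/ (voiceless) → [k]

[zimmuθfurekfa]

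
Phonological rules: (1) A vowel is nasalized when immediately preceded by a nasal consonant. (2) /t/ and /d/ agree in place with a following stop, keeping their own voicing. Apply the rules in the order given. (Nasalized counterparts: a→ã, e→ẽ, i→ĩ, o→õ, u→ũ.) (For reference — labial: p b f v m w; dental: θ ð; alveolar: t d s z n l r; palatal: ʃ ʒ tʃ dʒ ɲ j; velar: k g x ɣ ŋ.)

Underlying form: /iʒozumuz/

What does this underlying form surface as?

Rule 1: /u/ after nasal /m/ → [ũ]
After rule 1: iʒozumũz
Rule 2: no segment meets the rule's conditions; no change.

[iʒozumũz]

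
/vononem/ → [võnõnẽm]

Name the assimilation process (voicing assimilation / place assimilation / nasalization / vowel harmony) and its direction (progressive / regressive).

/o/→[õ] /o/→[õ] /e/→[ẽ].
Each target copies a feature from the following segment, so the direction is regressive.

nasalization, regressive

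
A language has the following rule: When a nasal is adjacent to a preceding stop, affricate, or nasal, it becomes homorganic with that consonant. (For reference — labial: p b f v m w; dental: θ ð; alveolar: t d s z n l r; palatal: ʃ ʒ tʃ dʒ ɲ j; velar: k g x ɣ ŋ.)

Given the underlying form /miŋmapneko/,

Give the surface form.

[miŋŋapmeko]

/m/ after /ŋ/ (velar) → [ŋ]
/n/ after /p/ (labial) → [m]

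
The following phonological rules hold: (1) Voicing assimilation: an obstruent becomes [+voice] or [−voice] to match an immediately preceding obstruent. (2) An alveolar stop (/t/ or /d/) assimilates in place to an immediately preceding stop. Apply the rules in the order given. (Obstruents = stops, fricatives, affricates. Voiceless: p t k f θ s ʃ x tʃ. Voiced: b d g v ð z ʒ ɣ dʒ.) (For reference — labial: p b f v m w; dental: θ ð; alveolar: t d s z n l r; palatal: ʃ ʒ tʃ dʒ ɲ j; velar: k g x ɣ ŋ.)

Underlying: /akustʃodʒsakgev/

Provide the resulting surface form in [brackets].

[akustʃodʒzakkev]

Rule 1: /s/ after /dʒ/ (voiced) → [z]
Rule 1: /g/ after /k/ (voiceless) → [k]
After rule 1: akustʃodʒzakkev
Rule 2: no segment meets the rule's conditions; no change.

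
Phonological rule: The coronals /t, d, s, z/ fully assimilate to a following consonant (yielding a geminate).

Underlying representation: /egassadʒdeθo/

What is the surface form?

no segment meets the rule's conditions; no change.

[egassadʒdeθo]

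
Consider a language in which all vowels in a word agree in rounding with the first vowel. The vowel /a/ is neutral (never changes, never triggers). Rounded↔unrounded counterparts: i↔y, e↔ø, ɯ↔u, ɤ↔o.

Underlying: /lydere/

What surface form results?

[lydørø]

/e/ harmonizes with /y/ ([+round]) → [ø]
/e/ harmonizes with /y/ ([+round]) → [ø]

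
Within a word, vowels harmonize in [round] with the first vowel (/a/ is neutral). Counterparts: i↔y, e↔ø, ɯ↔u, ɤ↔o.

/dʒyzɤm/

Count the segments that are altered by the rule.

/ɤ/ harmonizes with /y/ ([+round]) → [o]
1 segment changes.

1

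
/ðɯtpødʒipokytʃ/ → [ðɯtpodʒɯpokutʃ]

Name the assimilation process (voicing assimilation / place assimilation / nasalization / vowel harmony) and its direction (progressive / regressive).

vowel harmony, progressive

/ø/→[o] /i/→[ɯ] /y/→[u].
Vowels agree with the first vowel, so the harmony is progressive.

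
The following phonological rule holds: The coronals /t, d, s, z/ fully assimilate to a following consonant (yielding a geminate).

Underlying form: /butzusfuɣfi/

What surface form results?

/t/ before /z/ → [z] (total assimilation)
/s/ before /f/ → [f] (total assimilation)

[buzzuffuɣfi]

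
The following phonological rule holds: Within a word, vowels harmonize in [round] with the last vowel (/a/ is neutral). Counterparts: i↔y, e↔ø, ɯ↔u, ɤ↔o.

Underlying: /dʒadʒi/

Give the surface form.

no segment meets the rule's conditions; no change.

[dʒadʒi]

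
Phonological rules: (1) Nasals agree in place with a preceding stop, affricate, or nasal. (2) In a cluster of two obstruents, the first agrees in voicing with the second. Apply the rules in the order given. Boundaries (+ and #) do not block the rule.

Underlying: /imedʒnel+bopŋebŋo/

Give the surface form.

Rule 1: /n/ after /dʒ/ (palatal) → [ɲ]
Rule 1: /ŋ/ after /p/ (labial) → [m]
Rule 1: /ŋ/ after /b/ (labial) → [m]
After rule 1: imedʒɲel+bopmebmo
Rule 2: no segment meets the rule's conditions; no change.

[imedʒɲel+bopmebmo]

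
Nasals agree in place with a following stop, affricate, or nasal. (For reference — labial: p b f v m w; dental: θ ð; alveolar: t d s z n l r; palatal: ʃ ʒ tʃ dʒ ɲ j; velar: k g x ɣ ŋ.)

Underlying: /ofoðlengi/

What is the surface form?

[ofoðleŋgi]

/n/ before /g/ (velar) → [ŋ]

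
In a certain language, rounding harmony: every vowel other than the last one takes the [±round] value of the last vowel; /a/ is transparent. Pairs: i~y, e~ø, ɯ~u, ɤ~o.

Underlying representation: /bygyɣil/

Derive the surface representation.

/y/ harmonizes with /i/ ([-round]) → [i]
/y/ harmonizes with /i/ ([-round]) → [i]

[bigiɣil]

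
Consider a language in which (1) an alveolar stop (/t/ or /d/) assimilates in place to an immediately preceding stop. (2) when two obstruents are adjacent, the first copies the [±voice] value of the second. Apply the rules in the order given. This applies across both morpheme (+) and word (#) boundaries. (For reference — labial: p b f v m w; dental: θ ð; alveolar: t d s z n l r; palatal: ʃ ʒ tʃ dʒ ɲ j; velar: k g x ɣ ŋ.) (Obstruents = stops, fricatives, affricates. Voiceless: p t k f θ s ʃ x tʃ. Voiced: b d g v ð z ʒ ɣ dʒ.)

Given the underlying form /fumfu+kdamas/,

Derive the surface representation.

Rule 1: /d/ after /k/ (velar) → [g]
After rule 1: fumfu+kgamas
Rule 2: /k/ before /g/ (voiced) → [g]

[fumfu+ggamas]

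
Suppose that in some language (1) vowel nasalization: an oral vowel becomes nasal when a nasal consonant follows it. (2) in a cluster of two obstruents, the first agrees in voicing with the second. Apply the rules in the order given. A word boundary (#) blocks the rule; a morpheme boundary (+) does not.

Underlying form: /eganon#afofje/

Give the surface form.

Rule 1: /a/ before nasal /n/ → [ã]
Rule 1: /o/ before nasal /n/ → [õ]
After rule 1: egãnõn#afofje
Rule 2: no segment meets the rule's conditions; no change.

[egãnõn#afofje]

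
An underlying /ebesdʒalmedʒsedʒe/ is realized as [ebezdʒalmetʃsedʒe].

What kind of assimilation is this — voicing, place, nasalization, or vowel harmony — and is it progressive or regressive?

/s/→[z] /dʒ/→[tʃ].
Each target copies a feature from the following segment, so the direction is regressive.

voicing assimilation, regressive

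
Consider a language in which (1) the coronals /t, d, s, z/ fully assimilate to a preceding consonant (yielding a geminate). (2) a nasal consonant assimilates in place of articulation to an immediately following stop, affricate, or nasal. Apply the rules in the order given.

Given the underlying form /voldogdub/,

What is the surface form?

[volloggub]

Rule 1: /d/ after /l/ → [l] (total assimilation)
Rule 1: /d/ after /g/ → [g] (total assimilation)
After rule 1: volloggub
Rule 2: no segment meets the rule's conditions; no change.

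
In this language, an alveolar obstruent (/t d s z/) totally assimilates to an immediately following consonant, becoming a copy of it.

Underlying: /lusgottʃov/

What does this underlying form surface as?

[luggotʃtʃov]

/s/ before /g/ → [g] (total assimilation)
/t/ before /tʃ/ → [tʃ] (total assimilation)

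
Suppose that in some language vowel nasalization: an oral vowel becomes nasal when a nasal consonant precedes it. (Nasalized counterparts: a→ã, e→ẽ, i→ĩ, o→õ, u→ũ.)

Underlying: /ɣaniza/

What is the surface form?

/i/ after nasal /n/ → [ĩ]

[ɣanĩza]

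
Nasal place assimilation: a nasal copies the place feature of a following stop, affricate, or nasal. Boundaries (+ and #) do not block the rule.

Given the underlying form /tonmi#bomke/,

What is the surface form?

/n/ before /m/ (labial) → [m]
/m/ before /k/ (velar) → [ŋ]

[tommi#boŋke]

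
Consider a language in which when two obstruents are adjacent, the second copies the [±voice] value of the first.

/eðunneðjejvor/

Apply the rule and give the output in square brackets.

[eðunneðjejvor]

no segment meets the rule's conditions; no change.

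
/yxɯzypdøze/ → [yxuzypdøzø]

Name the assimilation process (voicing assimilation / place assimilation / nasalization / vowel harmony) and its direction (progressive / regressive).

/ɯ/→[u] /e/→[ø].
Vowels agree with the first vowel, so the harmony is progressive.

vowel harmony, progressive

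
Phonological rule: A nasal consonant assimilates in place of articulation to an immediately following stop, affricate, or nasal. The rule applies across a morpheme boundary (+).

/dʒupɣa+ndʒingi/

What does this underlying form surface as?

/n/ before /dʒ/ (palatal) → [ɲ]
/n/ before /g/ (velar) → [ŋ]

[dʒupɣa+ɲdʒiŋgi]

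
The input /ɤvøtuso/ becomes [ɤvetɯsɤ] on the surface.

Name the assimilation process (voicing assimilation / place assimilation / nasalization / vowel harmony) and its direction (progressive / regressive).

vowel harmony, progressive

/ø/→[e] /u/→[ɯ] /o/→[ɤ].
Vowels agree with the first vowel, so the harmony is progressive.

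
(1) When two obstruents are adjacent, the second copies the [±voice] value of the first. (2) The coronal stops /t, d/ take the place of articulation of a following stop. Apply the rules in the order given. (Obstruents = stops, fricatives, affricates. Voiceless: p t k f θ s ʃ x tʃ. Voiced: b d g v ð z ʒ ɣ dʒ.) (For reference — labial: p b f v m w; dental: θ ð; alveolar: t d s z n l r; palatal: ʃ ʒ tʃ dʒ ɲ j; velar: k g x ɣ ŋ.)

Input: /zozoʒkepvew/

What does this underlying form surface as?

[zozoʒgepfew]

Rule 1: /k/ after /ʒ/ (voiced) → [g]
Rule 1: /v/ after /p/ (voiceless) → [f]
After rule 1: zozoʒgepfew
Rule 2: no segment meets the rule's conditions; no change.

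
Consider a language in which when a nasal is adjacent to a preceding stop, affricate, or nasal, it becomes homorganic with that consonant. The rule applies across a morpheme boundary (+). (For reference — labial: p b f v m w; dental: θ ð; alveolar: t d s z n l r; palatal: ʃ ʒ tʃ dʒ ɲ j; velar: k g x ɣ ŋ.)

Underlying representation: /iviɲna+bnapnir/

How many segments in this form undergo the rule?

3

/n/ after /ɲ/ (palatal) → [ɲ]
/n/ after /b/ (labial) → [m]
/n/ after /p/ (labial) → [m]
3 segments change.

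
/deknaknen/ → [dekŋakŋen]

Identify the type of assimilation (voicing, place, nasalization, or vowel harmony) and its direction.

place assimilation, progressive

/n/→[ŋ] /n/→[ŋ].
Each target copies a feature from the preceding segment, so the direction is progressive.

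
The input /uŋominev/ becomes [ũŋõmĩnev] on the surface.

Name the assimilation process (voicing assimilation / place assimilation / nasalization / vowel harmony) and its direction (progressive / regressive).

/u/→[ũ] /o/→[õ] /i/→[ĩ].
Each target copies a feature from the following segment, so the direction is regressive.

nasalization, regressive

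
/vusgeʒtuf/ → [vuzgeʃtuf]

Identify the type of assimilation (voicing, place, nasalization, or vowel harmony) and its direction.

voicing assimilation, regressive

/s/→[z] /ʒ/→[ʃ].
Each target copies a feature from the following segment, so the direction is regressive.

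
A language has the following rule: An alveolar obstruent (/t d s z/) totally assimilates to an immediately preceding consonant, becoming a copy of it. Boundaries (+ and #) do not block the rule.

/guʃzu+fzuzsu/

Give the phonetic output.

[guʃʃu+ffuzzu]

/z/ after /ʃ/ → [ʃ] (total assimilation)
/z/ after /f/ → [f] (total assimilation)
/s/ after /z/ → [z] (total assimilation)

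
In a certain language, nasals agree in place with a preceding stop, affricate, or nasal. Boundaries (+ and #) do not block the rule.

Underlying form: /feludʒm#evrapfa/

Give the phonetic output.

/m/ after /dʒ/ (palatal) → [ɲ]

[feludʒɲ#evrapfa]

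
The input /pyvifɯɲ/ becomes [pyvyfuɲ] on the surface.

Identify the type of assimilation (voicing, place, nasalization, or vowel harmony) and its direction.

/i/→[y] /ɯ/→[u].
Vowels agree with the first vowel, so the harmony is progressive.

vowel harmony, progressive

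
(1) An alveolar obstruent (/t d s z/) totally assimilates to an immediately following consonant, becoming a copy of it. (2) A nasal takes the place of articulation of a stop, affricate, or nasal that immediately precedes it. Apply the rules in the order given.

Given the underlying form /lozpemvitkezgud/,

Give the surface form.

Rule 1: /z/ before /p/ → [p] (total assimilation)
Rule 1: /t/ before /k/ → [k] (total assimilation)
Rule 1: /z/ before /g/ → [g] (total assimilation)
After rule 1: loppemvikkeggud
Rule 2: no segment meets the rule's conditions; no change.

[loppemvikkeggud]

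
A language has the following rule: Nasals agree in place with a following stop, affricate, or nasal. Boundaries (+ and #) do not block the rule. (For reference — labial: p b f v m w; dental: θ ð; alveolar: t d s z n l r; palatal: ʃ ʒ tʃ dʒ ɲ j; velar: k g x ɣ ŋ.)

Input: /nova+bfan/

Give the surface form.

[nova+bfan]

no segment meets the rule's conditions; no change.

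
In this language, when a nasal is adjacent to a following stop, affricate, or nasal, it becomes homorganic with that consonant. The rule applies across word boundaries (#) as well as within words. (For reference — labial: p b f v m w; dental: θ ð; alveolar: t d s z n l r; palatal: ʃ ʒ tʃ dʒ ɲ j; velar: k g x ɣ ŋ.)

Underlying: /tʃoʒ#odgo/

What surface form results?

no segment meets the rule's conditions; no change.

[tʃoʒ#odgo]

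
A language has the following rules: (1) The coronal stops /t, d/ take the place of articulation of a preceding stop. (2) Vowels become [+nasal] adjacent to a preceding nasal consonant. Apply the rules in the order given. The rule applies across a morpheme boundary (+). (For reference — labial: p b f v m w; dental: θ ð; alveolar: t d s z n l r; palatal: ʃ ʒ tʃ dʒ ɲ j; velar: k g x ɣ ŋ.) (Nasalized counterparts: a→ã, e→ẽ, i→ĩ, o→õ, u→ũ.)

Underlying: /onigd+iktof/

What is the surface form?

Rule 1: /d/ after /g/ (velar) → [g]
Rule 1: /t/ after /k/ (velar) → [k]
After rule 1: onigg+ikkof
Rule 2: /i/ after nasal /n/ → [ĩ]

[onĩgg+ikkof]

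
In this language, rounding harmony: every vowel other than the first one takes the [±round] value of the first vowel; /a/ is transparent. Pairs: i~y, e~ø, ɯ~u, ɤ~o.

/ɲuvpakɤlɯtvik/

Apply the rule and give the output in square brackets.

[ɲuvpakolutvyk]

/ɤ/ harmonizes with /u/ ([+round]) → [o]
/ɯ/ harmonizes with /u/ ([+round]) → [u]
/i/ harmonizes with /u/ ([+round]) → [y]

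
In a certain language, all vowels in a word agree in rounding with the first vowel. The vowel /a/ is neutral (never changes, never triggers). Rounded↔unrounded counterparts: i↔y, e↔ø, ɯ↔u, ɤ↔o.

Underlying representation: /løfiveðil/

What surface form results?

[løfyvøðyl]

/i/ harmonizes with /ø/ ([+round]) → [y]
/e/ harmonizes with /ø/ ([+round]) → [ø]
/i/ harmonizes with /ø/ ([+round]) → [y]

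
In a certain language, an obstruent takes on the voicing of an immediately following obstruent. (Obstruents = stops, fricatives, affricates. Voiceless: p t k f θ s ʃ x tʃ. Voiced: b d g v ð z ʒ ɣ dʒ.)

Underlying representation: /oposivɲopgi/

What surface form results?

[oposivɲobgi]

/p/ before /g/ (voiced) → [b]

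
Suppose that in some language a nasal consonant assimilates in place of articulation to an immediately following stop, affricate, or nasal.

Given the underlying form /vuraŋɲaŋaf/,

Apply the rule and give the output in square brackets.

[vuraɲɲaŋaf]

/ŋ/ before /ɲ/ (palatal) → [ɲ]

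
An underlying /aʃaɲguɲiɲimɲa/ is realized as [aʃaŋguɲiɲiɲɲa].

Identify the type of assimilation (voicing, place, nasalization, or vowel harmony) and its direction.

place assimilation, regressive

/ɲ/→[ŋ] /m/→[ɲ].
Each target copies a feature from the following segment, so the direction is regressive.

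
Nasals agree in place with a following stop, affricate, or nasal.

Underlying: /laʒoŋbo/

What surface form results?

[laʒombo]

/ŋ/ before /b/ (labial) → [m]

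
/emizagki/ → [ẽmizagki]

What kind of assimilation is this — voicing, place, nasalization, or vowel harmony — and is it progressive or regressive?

nasalization, regressive

/e/→[ẽ].
Each target copies a feature from the following segment, so the direction is regressive.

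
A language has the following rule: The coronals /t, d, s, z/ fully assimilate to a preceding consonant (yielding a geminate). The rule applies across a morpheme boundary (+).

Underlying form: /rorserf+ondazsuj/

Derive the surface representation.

[rorrerf+onnazzuj]

/s/ after /r/ → [r] (total assimilation)
/d/ after /n/ → [n] (total assimilation)
/s/ after /z/ → [z] (total assimilation)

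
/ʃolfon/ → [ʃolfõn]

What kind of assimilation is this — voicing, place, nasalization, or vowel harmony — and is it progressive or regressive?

nasalization, regressive

/o/→[õ].
Each target copies a feature from the following segment, so the direction is regressive.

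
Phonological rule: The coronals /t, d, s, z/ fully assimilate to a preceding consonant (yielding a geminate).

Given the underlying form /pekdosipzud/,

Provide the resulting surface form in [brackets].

/d/ after /k/ → [k] (total assimilation)
/z/ after /p/ → [p] (total assimilation)

[pekkosippud]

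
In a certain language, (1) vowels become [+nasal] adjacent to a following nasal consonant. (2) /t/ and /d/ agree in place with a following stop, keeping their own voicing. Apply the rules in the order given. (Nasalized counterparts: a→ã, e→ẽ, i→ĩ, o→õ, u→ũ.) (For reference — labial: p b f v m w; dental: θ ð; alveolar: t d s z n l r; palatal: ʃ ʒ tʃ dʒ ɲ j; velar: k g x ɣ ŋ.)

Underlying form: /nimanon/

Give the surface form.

Rule 1: /i/ before nasal /m/ → [ĩ]
Rule 1: /a/ before nasal /n/ → [ã]
Rule 1: /o/ before nasal /n/ → [õ]
After rule 1: nĩmãnõn
Rule 2: no segment meets the rule's conditions; no change.

[nĩmãnõn]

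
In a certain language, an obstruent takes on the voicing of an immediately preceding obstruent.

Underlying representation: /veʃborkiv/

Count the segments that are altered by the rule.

/b/ after /ʃ/ (voiceless) → [p]
1 segment changes.

1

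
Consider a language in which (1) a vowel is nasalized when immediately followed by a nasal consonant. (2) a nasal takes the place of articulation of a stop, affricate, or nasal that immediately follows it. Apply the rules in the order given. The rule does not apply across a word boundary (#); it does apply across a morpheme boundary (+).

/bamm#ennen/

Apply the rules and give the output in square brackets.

[bãmm#ẽnnẽn]

Rule 1: /a/ before nasal /m/ → [ã]
Rule 1: /e/ before nasal /n/ → [ẽ]
Rule 1: /e/ before nasal /n/ → [ẽ]
After rule 1: bãmm#ẽnnẽn
Rule 2: no segment meets the rule's conditions; no change.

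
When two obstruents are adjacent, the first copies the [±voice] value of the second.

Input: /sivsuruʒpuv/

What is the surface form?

[sifsuruʃpuv]

/v/ before /s/ (voiceless) → [f]
/ʒ/ before /p/ (voiceless) → [ʃ]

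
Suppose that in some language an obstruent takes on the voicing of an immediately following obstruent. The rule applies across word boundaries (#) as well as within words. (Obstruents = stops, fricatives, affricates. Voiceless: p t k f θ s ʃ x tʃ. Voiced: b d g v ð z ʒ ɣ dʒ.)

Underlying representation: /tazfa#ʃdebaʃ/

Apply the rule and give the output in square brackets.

[tasfa#ʒdebaʃ]

/z/ before /f/ (voiceless) → [s]
/ʃ/ before /d/ (voiced) → [ʒ]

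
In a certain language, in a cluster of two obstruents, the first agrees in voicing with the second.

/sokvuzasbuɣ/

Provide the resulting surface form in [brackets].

/k/ before /v/ (voiced) → [g]
/s/ before /b/ (voiced) → [z]

[sogvuzazbuɣ]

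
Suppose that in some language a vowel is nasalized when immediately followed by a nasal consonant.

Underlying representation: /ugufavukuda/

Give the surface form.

[ugufavukuda]

no segment meets the rule's conditions; no change.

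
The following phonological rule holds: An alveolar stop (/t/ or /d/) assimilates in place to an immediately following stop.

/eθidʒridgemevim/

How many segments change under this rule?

1

/d/ before /g/ (velar) → [g]
1 segment changes.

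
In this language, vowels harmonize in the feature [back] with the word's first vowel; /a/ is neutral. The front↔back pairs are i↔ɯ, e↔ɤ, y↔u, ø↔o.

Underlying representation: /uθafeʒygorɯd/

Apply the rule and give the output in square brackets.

[uθafɤʒugorɯd]

/e/ harmonizes with /u/ ([+back]) → [ɤ]
/y/ harmonizes with /u/ ([+back]) → [u]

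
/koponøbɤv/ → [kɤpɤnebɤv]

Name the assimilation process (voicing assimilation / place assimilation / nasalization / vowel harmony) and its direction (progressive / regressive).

vowel harmony, regressive

/o/→[ɤ] /o/→[ɤ] /ø/→[e].
Vowels agree with the last vowel, so the harmony is regressive.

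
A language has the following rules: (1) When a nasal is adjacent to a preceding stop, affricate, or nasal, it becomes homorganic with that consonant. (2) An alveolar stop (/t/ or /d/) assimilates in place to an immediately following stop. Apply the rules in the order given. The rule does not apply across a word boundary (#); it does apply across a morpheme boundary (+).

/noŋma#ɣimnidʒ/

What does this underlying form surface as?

[noŋŋa#ɣimmidʒ]

Rule 1: /m/ after /ŋ/ (velar) → [ŋ]
Rule 1: /n/ after /m/ (labial) → [m]
After rule 1: noŋŋa#ɣimmidʒ
Rule 2: no segment meets the rule's conditions; no change.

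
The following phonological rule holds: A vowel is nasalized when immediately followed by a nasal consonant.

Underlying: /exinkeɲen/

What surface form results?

[exĩnkẽɲẽn]

/i/ before nasal /n/ → [ĩ]
/e/ before nasal /ɲ/ → [ẽ]
/e/ before nasal /n/ → [ẽ]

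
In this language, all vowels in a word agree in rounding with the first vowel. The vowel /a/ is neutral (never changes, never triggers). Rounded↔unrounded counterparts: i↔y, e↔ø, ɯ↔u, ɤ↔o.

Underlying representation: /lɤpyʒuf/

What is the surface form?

[lɤpiʒɯf]

/y/ harmonizes with /ɤ/ ([-round]) → [i]
/u/ harmonizes with /ɤ/ ([-round]) → [ɯ]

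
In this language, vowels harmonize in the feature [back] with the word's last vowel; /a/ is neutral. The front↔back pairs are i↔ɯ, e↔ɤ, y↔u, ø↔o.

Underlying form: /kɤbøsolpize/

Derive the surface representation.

/ɤ/ harmonizes with /e/ ([-back]) → [e]
/o/ harmonizes with /e/ ([-back]) → [ø]

[kebøsølpize]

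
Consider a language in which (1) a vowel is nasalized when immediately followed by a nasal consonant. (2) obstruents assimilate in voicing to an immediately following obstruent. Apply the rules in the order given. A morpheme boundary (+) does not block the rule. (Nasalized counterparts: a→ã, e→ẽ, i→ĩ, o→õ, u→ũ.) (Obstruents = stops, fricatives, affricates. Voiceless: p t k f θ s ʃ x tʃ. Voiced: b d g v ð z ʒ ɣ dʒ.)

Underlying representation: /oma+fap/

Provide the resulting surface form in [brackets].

[õma+fap]

Rule 1: /o/ before nasal /m/ → [õ]
After rule 1: õma+fap
Rule 2: no segment meets the rule's conditions; no change.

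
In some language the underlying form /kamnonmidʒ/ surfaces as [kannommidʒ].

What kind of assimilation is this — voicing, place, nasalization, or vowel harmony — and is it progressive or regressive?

/m/→[n] /n/→[m].
Each target copies a feature from the following segment, so the direction is regressive.

place assimilation, regressive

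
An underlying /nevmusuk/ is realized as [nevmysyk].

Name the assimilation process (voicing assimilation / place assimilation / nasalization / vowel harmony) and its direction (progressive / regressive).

/u/→[y] /u/→[y].
Vowels agree with the first vowel, so the harmony is progressive.

vowel harmony, progressive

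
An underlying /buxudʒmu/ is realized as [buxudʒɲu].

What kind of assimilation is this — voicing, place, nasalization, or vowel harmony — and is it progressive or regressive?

/m/→[ɲ].
Each target copies a feature from the preceding segment, so the direction is progressive.

place assimilation, progressive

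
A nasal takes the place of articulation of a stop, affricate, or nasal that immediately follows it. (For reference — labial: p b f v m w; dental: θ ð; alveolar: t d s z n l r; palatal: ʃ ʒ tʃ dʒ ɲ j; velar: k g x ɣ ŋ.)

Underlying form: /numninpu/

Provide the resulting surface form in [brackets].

[nunnimpu]

/m/ before /n/ (alveolar) → [n]
/n/ before /p/ (labial) → [m]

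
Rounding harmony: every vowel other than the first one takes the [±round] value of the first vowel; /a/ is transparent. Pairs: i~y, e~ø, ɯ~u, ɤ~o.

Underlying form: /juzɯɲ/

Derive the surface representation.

[juzuɲ]

/ɯ/ harmonizes with /u/ ([+round]) → [u]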